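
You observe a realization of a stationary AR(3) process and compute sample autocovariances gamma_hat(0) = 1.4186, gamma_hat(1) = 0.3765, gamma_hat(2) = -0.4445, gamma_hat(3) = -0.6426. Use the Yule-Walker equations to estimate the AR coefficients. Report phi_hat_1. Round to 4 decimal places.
\hat\phi_{1} = 0.2540

The Yule-Walker equations for an AR(p) process read, in matrix form,
  Gamma_p phi = r_p,   with   (Gamma_p)_{ij} = gamma(|i - j|),
                       (r_p)_i = gamma(i),   i,j = 1..p.
Substitute the sample gammas (Toeplitz matrix and right-hand side of size 3):
  Gamma_p = [[1.4186, 0.3765, -0.4445], [0.3765, 1.4186, 0.3765], [-0.4445, 0.3765, 1.4186]]
  r_p     = [0.3765, -0.4445, -0.6426]
Written out (R1..R3):
  (R1) 1.4186 phi_1 + 0.3765 phi_2 - 0.4445 phi_3 = 0.3765
  (R2) 0.3765 phi_1 + 1.4186 phi_2 + 0.3765 phi_3 = -0.4445
  (R3) -0.4445 phi_1 + 0.3765 phi_2 + 1.4186 phi_3 = -0.6426
Gaussian elimination:
  R2 <- R2 - (0.3765/1.4186) R1 = R2 - (0.265403) R1:  1.318676 phi_2 + 0.494471 phi_3 = -0.544424
  R3 <- R3 - (-0.4445/1.4186) R1 = R3 - (-0.313337) R1:  0.494471 phi_2 + 1.279322 phi_3 = -0.524629
  R3 <- R3 - (0.494471/1.318676) R2 = R3 - (0.374976) R2:  1.093907 phi_3 = -0.320483
Back-substitution:
  phi_hat_3 = -0.320483 / 1.093907 = -0.292971
  phi_hat_2 = (-0.544424 - (0.494471)(-0.292971)) / 1.318676 = -0.303
  phi_hat_1 = (0.3765 - (0.3765)(-0.303) - (-0.4445)(-0.292971)) / 1.4186 = 0.254021
So phi_hat = [0.2540, -0.3030, -0.2930].
Therefore phi_hat_1 = 0.2540.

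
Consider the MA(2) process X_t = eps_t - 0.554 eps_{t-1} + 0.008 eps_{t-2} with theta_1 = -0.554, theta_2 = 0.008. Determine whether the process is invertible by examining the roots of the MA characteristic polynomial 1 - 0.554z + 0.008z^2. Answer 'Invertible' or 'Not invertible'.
\text{Invertible}

The MA(q) characteristic polynomial is P(z) = 1 - 0.554z + 0.008z^2.
Invertibility requires all roots to lie outside the unit circle, i.e. |z| > 1 for every root.
Set 1 + (-0.554) z + (0.008) z^2 = 0, i.e. a z^2 + b z + c = 0 with a = 0.008, b = -0.554, c = 1.
Discriminant D = b^2 - 4ac = (-0.554)^2 - 4*(0.008)*1 = 0.306916 - (0.032) = 0.274916.
D >= 0, so the roots are real: z = (-b +/- sqrt(D)) / (2a) = (0.554 +/- 0.524324) / (0.016).
  z_1 = (0.554 + 0.524324) / (0.016) = 67.3953,   |z_1| = 67.3953.
  z_2 = (0.554 - 0.524324) / (0.016) = 1.8547,   |z_2| = 1.8547.
Moduli of all roots: 67.3953, 1.8547.
All moduli strictly greater than 1? Yes.
Verdict: Invertible.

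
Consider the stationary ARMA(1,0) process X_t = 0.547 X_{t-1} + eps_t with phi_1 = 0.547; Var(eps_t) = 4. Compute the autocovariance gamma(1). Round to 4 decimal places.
\gamma(1) = 3.1222

Multiply the model equation by X_{t-k} and take expectations. With theta_0 = psi_0 = 1 and psi_j the MA(infinity) weights, this gives
  gamma(k) - sum_i phi_i gamma(k-i) = c_k,
  c_k = sigma^2 * sum_{j=k..q} theta_j psi_{j-k}   (c_k = 0 for k > q),
using gamma(-m) = gamma(m).
Pure AR (q = 0): c_0 = sigma^2 = 4, c_k = 0 for k >= 1.
Equations for k = 0 and k = 1 (AR order 1):
  gamma(0) = phi_1 gamma(1) + c_0
  gamma(1) = phi_1 gamma(0) + c_1
Substituting the second into the first: gamma(0) (1 - phi_1^2) = c_0 + phi_1 c_1, so
  gamma(0) = c_0 / (1 - phi_1^2) = 4 / (1 - (0.547)^2) = 4 / 0.700791 = 5.707836.
  gamma(1) = phi_1 gamma(0) = (0.547)(5.707836) = 3.122186.
Therefore gamma(1) = 3.1222 (to 4 decimal places).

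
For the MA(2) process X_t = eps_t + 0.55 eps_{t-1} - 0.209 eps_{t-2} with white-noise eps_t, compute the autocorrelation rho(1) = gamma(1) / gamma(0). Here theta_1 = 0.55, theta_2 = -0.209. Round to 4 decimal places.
\rho(1) = 0.3232

For an MA(q) process with theta_0 = 1, the autocovariance is
  gamma(k) = sigma^2 * sum_{i=0..q-k} theta_i * theta_{i+k},
and rho(k) = gamma(k) / gamma(0). Sigma^2 cancels.
  numerator   = (1)*(0.55) + (0.55)*(-0.209) = 0.43505.
  denominator = (1)^2 + (0.55)^2 + (-0.209)^2 = 1.346181.
  rho(1) = 0.43505 / 1.346181 = 0.3232.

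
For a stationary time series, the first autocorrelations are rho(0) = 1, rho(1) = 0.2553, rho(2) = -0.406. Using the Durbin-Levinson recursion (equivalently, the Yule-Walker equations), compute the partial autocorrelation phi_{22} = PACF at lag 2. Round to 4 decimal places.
\phi_{22} = -0.5040

The PACF at lag k is phi_{kk}, the last component of the solution
to the Yule-Walker system G_k phi = r_k where
  (G_k)_{ij} = rho(|i - j|), (r_k)_i = rho(i), i,j = 1..k.
Equivalently, Durbin-Levinson gives phi_{kk} iteratively:
  phi_{11} = rho(1)
  phi_{kk} = [rho(k) - sum_{j=1..k-1} phi_{k-1,j} rho(k-j)]
            / [1 - sum_{j=1..k-1} phi_{k-1,j} rho(j)],
  phi_{k,j} = phi_{k-1,j} - phi_{kk} phi_{k-1,k-j},  j = 1..k-1.
Step k = 1:
  phi_11 = rho(1) = 0.2553.
Step k = 2:
  phi_22 = [rho(2) - phi_11 rho(1)] / [1 - phi_11 rho(1)] = [-0.406 - (0.2553)(0.2553)] / [1 - (0.2553)(0.2553)]
         = -0.47117809 / 0.93482191 = -0.504.
Therefore phi_{22} = -0.5040.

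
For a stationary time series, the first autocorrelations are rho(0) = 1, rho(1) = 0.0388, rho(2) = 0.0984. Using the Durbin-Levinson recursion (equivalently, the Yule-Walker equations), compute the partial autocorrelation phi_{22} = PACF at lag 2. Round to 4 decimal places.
\phi_{22} = 0.0970

The PACF at lag k is phi_{kk}, the last component of the solution
to the Yule-Walker system G_k phi = r_k where
  (G_k)_{ij} = rho(|i - j|), (r_k)_i = rho(i), i,j = 1..k.
Equivalently, Durbin-Levinson gives phi_{kk} iteratively:
  phi_{11} = rho(1)
  phi_{kk} = [rho(k) - sum_{j=1..k-1} phi_{k-1,j} rho(k-j)]
            / [1 - sum_{j=1..k-1} phi_{k-1,j} rho(j)],
  phi_{k,j} = phi_{k-1,j} - phi_{kk} phi_{k-1,k-j},  j = 1..k-1.
Step k = 1:
  phi_11 = rho(1) = 0.0388.
Step k = 2:
  phi_22 = [rho(2) - phi_11 rho(1)] / [1 - phi_11 rho(1)] = [0.0984 - (0.0388)(0.0388)] / [1 - (0.0388)(0.0388)]
         = 0.09689456 / 0.99849456 = 0.097.
Therefore phi_{22} = 0.0970.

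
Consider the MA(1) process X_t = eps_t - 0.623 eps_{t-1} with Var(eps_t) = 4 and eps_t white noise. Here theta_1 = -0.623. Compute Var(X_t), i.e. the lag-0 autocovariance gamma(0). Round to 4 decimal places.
\gamma(0) = 5.5525

For an MA(q) process X_t = eps_t + sum_i theta_i eps_{t-i} with
Var(eps_t) = sigma^2, the variance is
  gamma(0) = sigma^2 * (1 + sum_i theta_i^2).
  sum_i theta_i^2 = (-0.623)^2 = 0.388129.
  gamma(0) = 4 * (1 + 0.388129) = 4 * 1.388129 = 5.552516, which rounds to 5.5525.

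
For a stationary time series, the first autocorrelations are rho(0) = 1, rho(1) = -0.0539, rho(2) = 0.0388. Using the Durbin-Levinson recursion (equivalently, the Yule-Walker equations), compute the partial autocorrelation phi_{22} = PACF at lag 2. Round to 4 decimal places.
\phi_{22} = 0.0360

The PACF at lag k is phi_{kk}, the last component of the solution
to the Yule-Walker system G_k phi = r_k where
  (G_k)_{ij} = rho(|i - j|), (r_k)_i = rho(i), i,j = 1..k.
Equivalently, Durbin-Levinson gives phi_{kk} iteratively:
  phi_{11} = rho(1)
  phi_{kk} = [rho(k) - sum_{j=1..k-1} phi_{k-1,j} rho(k-j)]
            / [1 - sum_{j=1..k-1} phi_{k-1,j} rho(j)],
  phi_{k,j} = phi_{k-1,j} - phi_{kk} phi_{k-1,k-j},  j = 1..k-1.
Step k = 1:
  phi_11 = rho(1) = -0.0539.
Step k = 2:
  phi_22 = [rho(2) - phi_11 rho(1)] / [1 - phi_11 rho(1)] = [0.0388 - (-0.0539)(-0.0539)] / [1 - (-0.0539)(-0.0539)]
         = 0.03589479 / 0.99709479 = 0.036.
Therefore phi_{22} = 0.0360.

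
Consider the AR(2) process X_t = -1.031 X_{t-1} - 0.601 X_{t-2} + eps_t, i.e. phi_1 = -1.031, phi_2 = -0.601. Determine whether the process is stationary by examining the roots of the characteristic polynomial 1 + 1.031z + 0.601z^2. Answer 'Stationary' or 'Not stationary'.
\text{Stationary}

The AR(p) characteristic polynomial is P(z) = 1 + 1.031z + 0.601z^2.
Stationarity requires all roots to lie outside the unit circle, i.e. |z| > 1 for every root.
Set 1 + (1.031) z + (0.601) z^2 = 0, i.e. a z^2 + b z + c = 0 with a = 0.601, b = 1.031, c = 1.
Discriminant D = b^2 - 4ac = (1.031)^2 - 4*(0.601)*1 = 1.062961 - (2.404) = -1.341039.
D < 0, so the roots are the complex-conjugate pair z = (-b +/- i sqrt(-D)) / (2a) = -0.8577 +/- 0.9634i.
For a conjugate pair |z|^2 = z * conj(z) = (product of roots) = c/a = 1/(0.601) = 1.663894, so |z| = sqrt(1.663894) = 1.2899 for both roots.
Moduli of all roots: 1.2899, 1.2899.
All moduli strictly greater than 1? Yes.
Verdict: Stationary.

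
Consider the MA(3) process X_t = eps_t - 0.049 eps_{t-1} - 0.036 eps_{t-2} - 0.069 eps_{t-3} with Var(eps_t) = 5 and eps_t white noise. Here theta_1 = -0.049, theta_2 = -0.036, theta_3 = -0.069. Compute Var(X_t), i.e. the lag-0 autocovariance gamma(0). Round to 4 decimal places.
\gamma(0) = 5.0423

For an MA(q) process X_t = eps_t + sum_i theta_i eps_{t-i} with
Var(eps_t) = sigma^2, the variance is
  gamma(0) = sigma^2 * (1 + sum_i theta_i^2).
  sum_i theta_i^2 = (-0.049)^2 + (-0.036)^2 + (-0.069)^2 = 0.002401 + 0.001296 + 0.004761 = 0.008458.
  gamma(0) = 5 * (1 + 0.008458) = 5 * 1.008458 = 5.04229, which rounds to 5.0423.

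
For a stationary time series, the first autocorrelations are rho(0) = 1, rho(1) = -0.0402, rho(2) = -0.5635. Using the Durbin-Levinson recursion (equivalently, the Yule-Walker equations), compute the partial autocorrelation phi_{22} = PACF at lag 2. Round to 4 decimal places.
\phi_{22} = -0.5660

The PACF at lag k is phi_{kk}, the last component of the solution
to the Yule-Walker system G_k phi = r_k where
  (G_k)_{ij} = rho(|i - j|), (r_k)_i = rho(i), i,j = 1..k.
Equivalently, Durbin-Levinson gives phi_{kk} iteratively:
  phi_{11} = rho(1)
  phi_{kk} = [rho(k) - sum_{j=1..k-1} phi_{k-1,j} rho(k-j)]
            / [1 - sum_{j=1..k-1} phi_{k-1,j} rho(j)],
  phi_{k,j} = phi_{k-1,j} - phi_{kk} phi_{k-1,k-j},  j = 1..k-1.
Step k = 1:
  phi_11 = rho(1) = -0.0402.
Step k = 2:
  phi_22 = [rho(2) - phi_11 rho(1)] / [1 - phi_11 rho(1)] = [-0.5635 - (-0.0402)(-0.0402)] / [1 - (-0.0402)(-0.0402)]
         = -0.56511604 / 0.99838396 = -0.566.
Therefore phi_{22} = -0.5660.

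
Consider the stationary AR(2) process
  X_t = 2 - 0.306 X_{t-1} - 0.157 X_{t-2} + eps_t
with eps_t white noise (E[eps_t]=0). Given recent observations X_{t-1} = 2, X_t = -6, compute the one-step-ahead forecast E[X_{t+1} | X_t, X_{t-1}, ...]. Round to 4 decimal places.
E[X_{t+1} \mid \mathcal F_t] = 3.5220

For an AR(p) model X_t = c + sum_i phi_i X_{t-i} + eps_t, the
one-step-ahead conditional mean is
  E[X_{t+1} | X_t, ...] = c + sum_i phi_i X_{t+1-i}.
Substitute known values:
  E[X_{t+1} | ...] = 2 + (-0.306) * (-6) + (-0.157) * (2)
                   = 3.5220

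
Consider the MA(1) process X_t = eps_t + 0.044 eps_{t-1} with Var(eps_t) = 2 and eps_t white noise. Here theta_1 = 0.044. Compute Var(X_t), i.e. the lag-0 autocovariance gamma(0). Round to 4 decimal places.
\gamma(0) = 2.0039

For an MA(q) process X_t = eps_t + sum_i theta_i eps_{t-i} with
Var(eps_t) = sigma^2, the variance is
  gamma(0) = sigma^2 * (1 + sum_i theta_i^2).
  sum_i theta_i^2 = (0.044)^2 = 0.001936.
  gamma(0) = 2 * (1 + 0.001936) = 2 * 1.001936 = 2.003872, which rounds to 2.0039.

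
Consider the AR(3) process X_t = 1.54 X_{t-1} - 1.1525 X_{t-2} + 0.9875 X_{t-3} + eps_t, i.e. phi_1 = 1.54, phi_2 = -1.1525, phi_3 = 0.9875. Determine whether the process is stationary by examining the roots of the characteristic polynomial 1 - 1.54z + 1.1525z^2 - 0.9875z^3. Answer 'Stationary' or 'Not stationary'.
\text{Not stationary}

The AR(p) characteristic polynomial is P(z) = 1 - 1.54z + 1.1525z^2 - 0.9875z^3.
Stationarity requires all roots to lie outside the unit circle, i.e. |z| > 1 for every root.
Degree 3: look for a simple real root z0 first, then factor out (1 - z/z0) and solve the remaining quadratic.
Testing z0 = 0.8: P(0.8) = 1 + (-1.54)(0.8) + (1.1525)(0.8)^2 + (-0.9875)(0.8)^3
  = 1 + (-1.232) + (0.7376) + (-0.5056) = 0.  So z_0 = 0.8 is a root, |z_0| = 0.8.
Divide out the factor (1 - 1.25 z) = (1 - z/z0) (since 1/z0 = 1.25):
  P(z) = (1 - 1.25 z)(1 + (-0.29) z + (0.79) z^2)
  [check: z-coef -0.29 - (1.25) = -1.54; z^2-coef 0.79 - (1.25)(-0.29) = 1.1525; z^3-coef -(1.25)(0.79) = -0.9875.]
Remaining roots from the quadratic factor 1 + (-0.29) z + (0.79) z^2:
  Set 1 + (-0.29) z + (0.79) z^2 = 0, i.e. a z^2 + b z + c = 0 with a = 0.79, b = -0.29, c = 1.
  Discriminant D = b^2 - 4ac = (-0.29)^2 - 4*(0.79)*1 = 0.0841 - (3.16) = -3.0759.
  D < 0, so the roots are the complex-conjugate pair z = (-b +/- i sqrt(-D)) / (2a) = 0.1835 +/- 1.11i.
  For a conjugate pair |z|^2 = z * conj(z) = (product of roots) = c/a = 1/(0.79) = 1.265823, so |z| = sqrt(1.265823) = 1.1251 for both roots.
Moduli of all roots: 0.8000, 1.1251, 1.1251.
All moduli strictly greater than 1? No.
Verdict: Not stationary.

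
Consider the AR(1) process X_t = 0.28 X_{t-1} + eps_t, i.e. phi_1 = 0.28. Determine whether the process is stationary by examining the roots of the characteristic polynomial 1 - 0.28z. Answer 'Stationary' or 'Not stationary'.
\text{Stationary}

The AR(p) characteristic polynomial is P(z) = 1 - 0.28z.
Stationarity requires all roots to lie outside the unit circle, i.e. |z| > 1 for every root.
This is linear in z: 1 + (-0.28) z = 0  =>  z = -1/(-0.28) = 3.571429,  |z| = 3.571429.
Moduli of all roots: 3.5714.
All moduli strictly greater than 1? Yes.
Verdict: Stationary.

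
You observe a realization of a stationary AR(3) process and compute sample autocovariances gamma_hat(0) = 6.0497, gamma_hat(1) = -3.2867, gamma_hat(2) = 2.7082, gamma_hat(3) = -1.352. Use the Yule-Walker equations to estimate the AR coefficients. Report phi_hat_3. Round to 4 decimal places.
\hat\phi_{3} = 0.1260

The Yule-Walker equations for an AR(p) process read, in matrix form,
  Gamma_p phi = r_p,   with   (Gamma_p)_{ij} = gamma(|i - j|),
                       (r_p)_i = gamma(i),   i,j = 1..p.
Substitute the sample gammas (Toeplitz matrix and right-hand side of size 3):
  Gamma_p = [[6.0497, -3.2867, 2.7082], [-3.2867, 6.0497, -3.2867], [2.7082, -3.2867, 6.0497]]
  r_p     = [-3.2867, 2.7082, -1.352]
Written out (R1..R3):
  (R1) 6.0497 phi_1 - 3.2867 phi_2 + 2.7082 phi_3 = -3.2867
  (R2) -3.2867 phi_1 + 6.0497 phi_2 - 3.2867 phi_3 = 2.7082
  (R3) 2.7082 phi_1 - 3.2867 phi_2 + 6.0497 phi_3 = -1.352
Gaussian elimination:
  R2 <- R2 - (-3.2867/6.0497) R1 = R2 - (-0.543283) R1:  4.264091 phi_2 - 1.815381 phi_3 = 0.922591
  R3 <- R3 - (2.7082/6.0497) R1 = R3 - (0.447659) R1:  -1.815381 phi_2 + 4.837351 phi_3 = 0.119319
  R3 <- R3 - (-1.815381/4.264091) R2 = R3 - (-0.425737) R2:  4.064477 phi_3 = 0.5121
Back-substitution:
  phi_hat_3 = 0.5121 / 4.064477 = 0.125994
  phi_hat_2 = (0.922591 - (-1.815381)(0.125994)) / 4.264091 = 0.270003
  phi_hat_1 = (-3.2867 - (-3.2867)(0.270003) - (2.7082)(0.125994)) / 6.0497 = -0.452997
So phi_hat = [-0.4530, 0.2700, 0.1260].
Therefore phi_hat_3 = 0.1260.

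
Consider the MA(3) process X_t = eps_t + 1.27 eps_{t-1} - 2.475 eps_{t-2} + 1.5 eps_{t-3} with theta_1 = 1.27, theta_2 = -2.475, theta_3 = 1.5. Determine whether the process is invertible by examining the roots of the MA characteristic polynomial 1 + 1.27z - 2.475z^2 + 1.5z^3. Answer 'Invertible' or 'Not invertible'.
\text{Not invertible}

The MA(q) characteristic polynomial is P(z) = 1 + 1.27z - 2.475z^2 + 1.5z^3.
Invertibility requires all roots to lie outside the unit circle, i.e. |z| > 1 for every root.
Degree 3: look for a simple real root z0 first, then factor out (1 - z/z0) and solve the remaining quadratic.
Testing z0 = -0.4: P(-0.4) = 1 + (1.27)(-0.4) + (-2.475)(-0.4)^2 + (1.5)(-0.4)^3
  = 1 + (-0.508) + (-0.396) + (-0.096) = 0.  So z_0 = -0.4 is a root, |z_0| = 0.4.
Divide out the factor (1 + 2.5 z) = (1 - z/z0) (since 1/z0 = -2.5):
  P(z) = (1 + 2.5 z)(1 + (-1.23) z + (0.6) z^2)
  [check: z-coef -1.23 - (-2.5) = 1.27; z^2-coef 0.6 - (-2.5)(-1.23) = -2.475; z^3-coef -(-2.5)(0.6) = 1.5.]
Remaining roots from the quadratic factor 1 + (-1.23) z + (0.6) z^2:
  Set 1 + (-1.23) z + (0.6) z^2 = 0, i.e. a z^2 + b z + c = 0 with a = 0.6, b = -1.23, c = 1.
  Discriminant D = b^2 - 4ac = (-1.23)^2 - 4*(0.6)*1 = 1.5129 - (2.4) = -0.8871.
  D < 0, so the roots are the complex-conjugate pair z = (-b +/- i sqrt(-D)) / (2a) = 1.025 +/- 0.7849i.
  For a conjugate pair |z|^2 = z * conj(z) = (product of roots) = c/a = 1/(0.6) = 1.666667, so |z| = sqrt(1.666667) = 1.291 for both roots.
Moduli of all roots: 0.4000, 1.2910, 1.2910.
All moduli strictly greater than 1? No.
Verdict: Not invertible.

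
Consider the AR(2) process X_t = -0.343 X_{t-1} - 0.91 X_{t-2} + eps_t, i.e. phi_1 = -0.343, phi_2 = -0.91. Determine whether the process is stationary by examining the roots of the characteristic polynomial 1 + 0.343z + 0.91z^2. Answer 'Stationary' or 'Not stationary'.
\text{Stationary}

The AR(p) characteristic polynomial is P(z) = 1 + 0.343z + 0.91z^2.
Stationarity requires all roots to lie outside the unit circle, i.e. |z| > 1 for every root.
Set 1 + (0.343) z + (0.91) z^2 = 0, i.e. a z^2 + b z + c = 0 with a = 0.91, b = 0.343, c = 1.
Discriminant D = b^2 - 4ac = (0.343)^2 - 4*(0.91)*1 = 0.117649 - (3.64) = -3.522351.
D < 0, so the roots are the complex-conjugate pair z = (-b +/- i sqrt(-D)) / (2a) = -0.1885 +/- 1.0312i.
For a conjugate pair |z|^2 = z * conj(z) = (product of roots) = c/a = 1/(0.91) = 1.098901, so |z| = sqrt(1.098901) = 1.0483 for both roots.
Moduli of all roots: 1.0483, 1.0483.
All moduli strictly greater than 1? Yes.
Verdict: Stationary.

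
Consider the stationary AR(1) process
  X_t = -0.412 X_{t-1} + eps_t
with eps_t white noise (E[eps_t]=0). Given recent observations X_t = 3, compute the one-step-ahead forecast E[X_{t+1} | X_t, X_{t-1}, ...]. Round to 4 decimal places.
E[X_{t+1} \mid \mathcal F_t] = -1.2360

For an AR(p) model X_t = c + sum_i phi_i X_{t-i} + eps_t, the
one-step-ahead conditional mean is
  E[X_{t+1} | X_t, ...] = c + sum_i phi_i X_{t+1-i}.
Substitute known values:
  E[X_{t+1} | ...] = (-0.412) * (3)
                   = -1.2360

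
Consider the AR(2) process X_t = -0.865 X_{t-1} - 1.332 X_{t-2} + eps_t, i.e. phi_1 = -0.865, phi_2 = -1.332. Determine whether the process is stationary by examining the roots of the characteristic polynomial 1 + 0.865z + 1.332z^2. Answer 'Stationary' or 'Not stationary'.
\text{Not stationary}

The AR(p) characteristic polynomial is P(z) = 1 + 0.865z + 1.332z^2.
Stationarity requires all roots to lie outside the unit circle, i.e. |z| > 1 for every root.
Set 1 + (0.865) z + (1.332) z^2 = 0, i.e. a z^2 + b z + c = 0 with a = 1.332, b = 0.865, c = 1.
Discriminant D = b^2 - 4ac = (0.865)^2 - 4*(1.332)*1 = 0.748225 - (5.328) = -4.579775.
D < 0, so the roots are the complex-conjugate pair z = (-b +/- i sqrt(-D)) / (2a) = -0.3247 +/- 0.8033i.
For a conjugate pair |z|^2 = z * conj(z) = (product of roots) = c/a = 1/(1.332) = 0.750751, so |z| = sqrt(0.750751) = 0.8665 for both roots.
Moduli of all roots: 0.8665, 0.8665.
All moduli strictly greater than 1? No.
Verdict: Not stationary.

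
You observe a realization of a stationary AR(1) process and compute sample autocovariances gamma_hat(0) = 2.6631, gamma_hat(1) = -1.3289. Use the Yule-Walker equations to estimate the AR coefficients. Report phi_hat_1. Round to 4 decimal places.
\hat\phi_{1} = -0.4990

The Yule-Walker equations for an AR(p) process read, in matrix form,
  Gamma_p phi = r_p,   with   (Gamma_p)_{ij} = gamma(|i - j|),
                       (r_p)_i = gamma(i),   i,j = 1..p.
Substitute the sample gammas (Toeplitz matrix and right-hand side of size 1):
  Gamma_p = [[2.6631]]
  r_p     = [-1.3289]
With p = 1 this is the single equation gamma(0) phi_1 = gamma(1):
  phi_hat_1 = gamma(1) / gamma(0) = -1.3289 / 2.6631 = -0.4990.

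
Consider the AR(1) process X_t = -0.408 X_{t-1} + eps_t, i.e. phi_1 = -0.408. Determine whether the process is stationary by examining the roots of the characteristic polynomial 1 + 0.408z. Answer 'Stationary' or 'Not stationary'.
\text{Stationary}

The AR(p) characteristic polynomial is P(z) = 1 + 0.408z.
Stationarity requires all roots to lie outside the unit circle, i.e. |z| > 1 for every root.
This is linear in z: 1 + (0.408) z = 0  =>  z = -1/(0.408) = -2.45098,  |z| = 2.45098.
Moduli of all roots: 2.4510.
All moduli strictly greater than 1? Yes.
Verdict: Stationary.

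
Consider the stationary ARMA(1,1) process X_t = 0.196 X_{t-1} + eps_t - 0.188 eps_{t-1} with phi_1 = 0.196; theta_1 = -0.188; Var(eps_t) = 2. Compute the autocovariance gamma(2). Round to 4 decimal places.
\gamma(2) = 0.0031

Multiply the model equation by X_{t-k} and take expectations. With theta_0 = psi_0 = 1 and psi_j the MA(infinity) weights, this gives
  gamma(k) - sum_i phi_i gamma(k-i) = c_k,
  c_k = sigma^2 * sum_{j=k..q} theta_j psi_{j-k}   (c_k = 0 for k > q),
using gamma(-m) = gamma(m).
psi-weights needed (psi_j = theta_j + sum_i phi_i psi_{j-i}):
  psi_1 = theta_1 + phi_1 = -0.188 + (0.196) = 0.008
Right-hand sides:
  c_0 = sigma^2 (1 + theta_1 psi_1) = 2 * (1 + (-0.188)(0.008)) = 2 * 0.998496 = 1.996992
  c_1 = sigma^2 theta_1 = 2 * (-0.188) = -0.376
  c_2 = 0
Equations for k = 0 and k = 1 (AR order 1):
  gamma(0) = phi_1 gamma(1) + c_0
  gamma(1) = phi_1 gamma(0) + c_1
Substituting the second into the first: gamma(0) (1 - phi_1^2) = c_0 + phi_1 c_1, so
  gamma(0) = (c_0 + phi_1 c_1) / (1 - phi_1^2) = (1.996992 + (0.196)(-0.376)) / (1 - (0.196)^2) = 1.923296 / 0.961584 = 2.000133.
  gamma(1) = phi_1 gamma(0) + c_1 = (0.196)(2.000133) + (-0.376) = 0.016026.
For k = 2 (> q): gamma(2) = phi_1 gamma(1) = (0.196)(0.016026) = 0.003141.
Therefore gamma(2) = 0.0031 (to 4 decimal places).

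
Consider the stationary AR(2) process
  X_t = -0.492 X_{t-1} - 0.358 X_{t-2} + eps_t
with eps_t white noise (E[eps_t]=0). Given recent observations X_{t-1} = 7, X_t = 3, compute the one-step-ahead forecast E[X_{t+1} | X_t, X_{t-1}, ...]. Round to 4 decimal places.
E[X_{t+1} \mid \mathcal F_t] = -3.9820

For an AR(p) model X_t = c + sum_i phi_i X_{t-i} + eps_t, the
one-step-ahead conditional mean is
  E[X_{t+1} | X_t, ...] = c + sum_i phi_i X_{t+1-i}.
Substitute known values:
  E[X_{t+1} | ...] = (-0.492) * (3) + (-0.358) * (7)
                   = -3.9820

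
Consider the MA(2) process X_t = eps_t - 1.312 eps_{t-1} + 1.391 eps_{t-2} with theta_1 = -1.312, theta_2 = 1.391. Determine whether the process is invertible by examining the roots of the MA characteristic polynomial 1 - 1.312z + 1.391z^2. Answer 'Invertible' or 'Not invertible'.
\text{Not invertible}

The MA(q) characteristic polynomial is P(z) = 1 - 1.312z + 1.391z^2.
Invertibility requires all roots to lie outside the unit circle, i.e. |z| > 1 for every root.
Set 1 + (-1.312) z + (1.391) z^2 = 0, i.e. a z^2 + b z + c = 0 with a = 1.391, b = -1.312, c = 1.
Discriminant D = b^2 - 4ac = (-1.312)^2 - 4*(1.391)*1 = 1.721344 - (5.564) = -3.842656.
D < 0, so the roots are the complex-conjugate pair z = (-b +/- i sqrt(-D)) / (2a) = 0.4716 +/- 0.7046i.
For a conjugate pair |z|^2 = z * conj(z) = (product of roots) = c/a = 1/(1.391) = 0.718907, so |z| = sqrt(0.718907) = 0.8479 for both roots.
Moduli of all roots: 0.8479, 0.8479.
All moduli strictly greater than 1? No.
Verdict: Not invertible.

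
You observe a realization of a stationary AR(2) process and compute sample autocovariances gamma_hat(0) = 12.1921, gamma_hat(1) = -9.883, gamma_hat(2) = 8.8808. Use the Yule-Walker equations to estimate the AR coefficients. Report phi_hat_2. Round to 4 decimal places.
\hat\phi_{2} = 0.2080

The Yule-Walker equations for an AR(p) process read, in matrix form,
  Gamma_p phi = r_p,   with   (Gamma_p)_{ij} = gamma(|i - j|),
                       (r_p)_i = gamma(i),   i,j = 1..p.
Substitute the sample gammas (Toeplitz matrix and right-hand side of size 2):
  Gamma_p = [[12.1921, -9.883], [-9.883, 12.1921]]
  r_p     = [-9.883, 8.8808]
Written out:
  12.1921 phi_1 - 9.883 phi_2 = -9.883
  -9.883 phi_1 + 12.1921 phi_2 = 8.8808
Solve by Cramer's rule:
  det = gamma(0)^2 - gamma(1)^2 = (12.1921)^2 - (-9.883)^2 = 148.64730241 - 97.673689 = 50.97361341
  phi_hat_1 = [gamma(1) gamma(0) - gamma(1) gamma(2)] / det = [(-9.883)(12.1921) - (-9.883)(8.8808)] / 50.97361341 = -32.7255779 / 50.97361341 = -0.642
  phi_hat_2 = [gamma(0) gamma(2) - gamma(1)^2] / det = [(12.1921)(8.8808) - (-9.883)^2] / 50.97361341 = 10.60191268 / 50.97361341 = 0.208
So phi_hat = [-0.6420, 0.2080].
Therefore phi_hat_2 = 0.2080.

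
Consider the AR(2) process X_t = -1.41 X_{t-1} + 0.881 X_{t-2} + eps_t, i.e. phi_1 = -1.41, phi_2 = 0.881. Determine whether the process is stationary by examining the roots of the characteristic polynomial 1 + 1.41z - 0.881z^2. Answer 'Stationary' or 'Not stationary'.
\text{Not stationary}

The AR(p) characteristic polynomial is P(z) = 1 + 1.41z - 0.881z^2.
Stationarity requires all roots to lie outside the unit circle, i.e. |z| > 1 for every root.
Set 1 + (1.41) z + (-0.881) z^2 = 0, i.e. a z^2 + b z + c = 0 with a = -0.881, b = 1.41, c = 1.
Discriminant D = b^2 - 4ac = (1.41)^2 - 4*(-0.881)*1 = 1.9881 - (-3.524) = 5.5121.
D >= 0, so the roots are real: z = (-b +/- sqrt(D)) / (2a) = (-1.41 +/- 2.347786) / (-1.762).
  z_1 = (-1.41 + 2.347786) / (-1.762) = -0.5322,   |z_1| = 0.5322.
  z_2 = (-1.41 - 2.347786) / (-1.762) = 2.1327,   |z_2| = 2.1327.
Moduli of all roots: 0.5322, 2.1327.
All moduli strictly greater than 1? No.
Verdict: Not stationary.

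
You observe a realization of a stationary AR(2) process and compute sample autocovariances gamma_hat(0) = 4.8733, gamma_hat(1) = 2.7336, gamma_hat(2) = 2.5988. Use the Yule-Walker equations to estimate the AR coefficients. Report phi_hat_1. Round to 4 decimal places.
\hat\phi_{1} = 0.3820

The Yule-Walker equations for an AR(p) process read, in matrix form,
  Gamma_p phi = r_p,   with   (Gamma_p)_{ij} = gamma(|i - j|),
                       (r_p)_i = gamma(i),   i,j = 1..p.
Substitute the sample gammas (Toeplitz matrix and right-hand side of size 2):
  Gamma_p = [[4.8733, 2.7336], [2.7336, 4.8733]]
  r_p     = [2.7336, 2.5988]
Written out:
  4.8733 phi_1 + 2.7336 phi_2 = 2.7336
  2.7336 phi_1 + 4.8733 phi_2 = 2.5988
Solve by Cramer's rule:
  det = gamma(0)^2 - gamma(1)^2 = (4.8733)^2 - (2.7336)^2 = 23.74905289 - 7.47256896 = 16.27648393
  phi_hat_1 = [gamma(1) gamma(0) - gamma(1) gamma(2)] / det = [(2.7336)(4.8733) - (2.7336)(2.5988)] / 16.27648393 = 6.2175732 / 16.27648393 = 0.382
  phi_hat_2 = [gamma(0) gamma(2) - gamma(1)^2] / det = [(4.8733)(2.5988) - (2.7336)^2] / 16.27648393 = 5.19216308 / 16.27648393 = 0.319
So phi_hat = [0.3820, 0.3190].
Therefore phi_hat_1 = 0.3820.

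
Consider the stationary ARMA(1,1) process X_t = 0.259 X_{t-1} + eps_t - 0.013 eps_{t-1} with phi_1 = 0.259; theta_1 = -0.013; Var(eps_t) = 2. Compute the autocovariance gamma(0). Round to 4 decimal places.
\gamma(0) = 2.1297

Multiply the model equation by X_{t-k} and take expectations. With theta_0 = psi_0 = 1 and psi_j the MA(infinity) weights, this gives
  gamma(k) - sum_i phi_i gamma(k-i) = c_k,
  c_k = sigma^2 * sum_{j=k..q} theta_j psi_{j-k}   (c_k = 0 for k > q),
using gamma(-m) = gamma(m).
psi-weights needed (psi_j = theta_j + sum_i phi_i psi_{j-i}):
  psi_1 = theta_1 + phi_1 = -0.013 + (0.259) = 0.246
Right-hand sides:
  c_0 = sigma^2 (1 + theta_1 psi_1) = 2 * (1 + (-0.013)(0.246)) = 2 * 0.996802 = 1.993604
  c_1 = sigma^2 theta_1 = 2 * (-0.013) = -0.026
  c_2 = 0
Equations for k = 0 and k = 1 (AR order 1):
  gamma(0) = phi_1 gamma(1) + c_0
  gamma(1) = phi_1 gamma(0) + c_1
Substituting the second into the first: gamma(0) (1 - phi_1^2) = c_0 + phi_1 c_1, so
  gamma(0) = (c_0 + phi_1 c_1) / (1 - phi_1^2) = (1.993604 + (0.259)(-0.026)) / (1 - (0.259)^2) = 1.98687 / 0.932919 = 2.129735.
Therefore gamma(0) = 2.1297 (to 4 decimal places).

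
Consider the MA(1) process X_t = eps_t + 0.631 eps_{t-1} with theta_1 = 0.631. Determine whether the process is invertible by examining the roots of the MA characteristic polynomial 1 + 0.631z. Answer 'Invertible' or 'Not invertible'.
\text{Invertible}

The MA(q) characteristic polynomial is P(z) = 1 + 0.631z.
Invertibility requires all roots to lie outside the unit circle, i.e. |z| > 1 for every root.
This is linear in z: 1 + (0.631) z = 0  =>  z = -1/(0.631) = -1.584786,  |z| = 1.584786.
Moduli of all roots: 1.5848.
All moduli strictly greater than 1? Yes.
Verdict: Invertible.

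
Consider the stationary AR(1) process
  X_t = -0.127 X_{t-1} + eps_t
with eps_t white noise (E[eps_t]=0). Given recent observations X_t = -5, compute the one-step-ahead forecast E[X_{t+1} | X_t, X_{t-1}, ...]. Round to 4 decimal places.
E[X_{t+1} \mid \mathcal F_t] = 0.6350

For an AR(p) model X_t = c + sum_i phi_i X_{t-i} + eps_t, the
one-step-ahead conditional mean is
  E[X_{t+1} | X_t, ...] = c + sum_i phi_i X_{t+1-i}.
Substitute known values:
  E[X_{t+1} | ...] = (-0.127) * (-5)
                   = 0.6350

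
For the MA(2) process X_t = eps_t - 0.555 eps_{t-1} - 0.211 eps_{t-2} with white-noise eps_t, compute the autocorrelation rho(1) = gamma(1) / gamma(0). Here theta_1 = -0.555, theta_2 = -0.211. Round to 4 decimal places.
\rho(1) = -0.3238

For an MA(q) process with theta_0 = 1, the autocovariance is
  gamma(k) = sigma^2 * sum_{i=0..q-k} theta_i * theta_{i+k},
and rho(k) = gamma(k) / gamma(0). Sigma^2 cancels.
  numerator   = (1)*(-0.555) + (-0.555)*(-0.211) = -0.437895.
  denominator = (1)^2 + (-0.555)^2 + (-0.211)^2 = 1.352546.
  rho(1) = -0.437895 / 1.352546 = -0.3238.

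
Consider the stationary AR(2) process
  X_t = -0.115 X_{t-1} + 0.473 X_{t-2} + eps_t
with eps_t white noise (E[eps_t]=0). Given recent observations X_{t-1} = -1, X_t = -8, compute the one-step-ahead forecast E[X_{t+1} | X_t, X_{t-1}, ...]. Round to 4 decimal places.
E[X_{t+1} \mid \mathcal F_t] = 0.4470

For an AR(p) model X_t = c + sum_i phi_i X_{t-i} + eps_t, the
one-step-ahead conditional mean is
  E[X_{t+1} | X_t, ...] = c + sum_i phi_i X_{t+1-i}.
Substitute known values:
  E[X_{t+1} | ...] = (-0.115) * (-8) + (0.473) * (-1)
                   = 0.4470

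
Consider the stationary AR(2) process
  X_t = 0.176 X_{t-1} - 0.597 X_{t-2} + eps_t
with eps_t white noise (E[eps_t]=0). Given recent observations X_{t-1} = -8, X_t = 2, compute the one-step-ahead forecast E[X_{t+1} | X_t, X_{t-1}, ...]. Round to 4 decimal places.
E[X_{t+1} \mid \mathcal F_t] = 5.1280

For an AR(p) model X_t = c + sum_i phi_i X_{t-i} + eps_t, the
one-step-ahead conditional mean is
  E[X_{t+1} | X_t, ...] = c + sum_i phi_i X_{t+1-i}.
Substitute known values:
  E[X_{t+1} | ...] = (0.176) * (2) + (-0.597) * (-8)
                   = 5.1280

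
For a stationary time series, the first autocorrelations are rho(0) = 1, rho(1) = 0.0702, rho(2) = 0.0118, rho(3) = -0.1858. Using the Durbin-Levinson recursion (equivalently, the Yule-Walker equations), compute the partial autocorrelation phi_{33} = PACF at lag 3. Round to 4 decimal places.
\phi_{33} = -0.1880

The PACF at lag k is phi_{kk}, the last component of the solution
to the Yule-Walker system G_k phi = r_k where
  (G_k)_{ij} = rho(|i - j|), (r_k)_i = rho(i), i,j = 1..k.
Equivalently, Durbin-Levinson gives phi_{kk} iteratively:
  phi_{11} = rho(1)
  phi_{kk} = [rho(k) - sum_{j=1..k-1} phi_{k-1,j} rho(k-j)]
            / [1 - sum_{j=1..k-1} phi_{k-1,j} rho(j)],
  phi_{k,j} = phi_{k-1,j} - phi_{kk} phi_{k-1,k-j},  j = 1..k-1.
Step k = 1:
  phi_11 = rho(1) = 0.0702.
Step k = 2:
  phi_22 = [rho(2) - phi_11 rho(1)] / [1 - phi_11 rho(1)] = [0.0118 - (0.0702)(0.0702)] / [1 - (0.0702)(0.0702)]
         = 0.00687196 / 0.99507196 = 0.006906.
  Update: phi_21 = phi_11 - phi_22 phi_11 = 0.0702 - (0.006906)(0.0702) = 0.069715.
Step k = 3:
  phi_33 = [rho(3) - phi_21 rho(2) - phi_22 rho(1)] / [1 - phi_21 rho(1) - phi_22 rho(2)]
    numerator   = -0.1858 - (0.069715)(0.0118) - (0.006906)(0.0702) = -0.18710744
    denominator = 1 - (0.069715)(0.0702) - (0.006906)(0.0118) = 0.9950245
  phi_33 = -0.18710744 / 0.9950245 = -0.188.
Therefore phi_{33} = -0.1880.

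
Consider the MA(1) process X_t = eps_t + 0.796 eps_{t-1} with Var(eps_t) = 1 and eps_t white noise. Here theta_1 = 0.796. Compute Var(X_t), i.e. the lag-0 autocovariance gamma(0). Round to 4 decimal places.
\gamma(0) = 1.6336

For an MA(q) process X_t = eps_t + sum_i theta_i eps_{t-i} with
Var(eps_t) = sigma^2, the variance is
  gamma(0) = sigma^2 * (1 + sum_i theta_i^2).
  sum_i theta_i^2 = (0.796)^2 = 0.633616.
  gamma(0) = 1 * (1 + 0.633616) = 1 * 1.633616 = 1.633616, which rounds to 1.6336.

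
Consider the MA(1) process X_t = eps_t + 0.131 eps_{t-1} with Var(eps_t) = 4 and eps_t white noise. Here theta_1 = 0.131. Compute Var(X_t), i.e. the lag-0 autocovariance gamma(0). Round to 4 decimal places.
\gamma(0) = 4.0686

For an MA(q) process X_t = eps_t + sum_i theta_i eps_{t-i} with
Var(eps_t) = sigma^2, the variance is
  gamma(0) = sigma^2 * (1 + sum_i theta_i^2).
  sum_i theta_i^2 = (0.131)^2 = 0.017161.
  gamma(0) = 4 * (1 + 0.017161) = 4 * 1.017161 = 4.068644, which rounds to 4.0686.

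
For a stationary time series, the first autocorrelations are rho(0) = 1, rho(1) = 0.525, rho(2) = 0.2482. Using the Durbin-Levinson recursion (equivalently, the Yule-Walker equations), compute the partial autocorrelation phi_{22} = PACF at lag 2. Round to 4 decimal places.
\phi_{22} = -0.0379

The PACF at lag k is phi_{kk}, the last component of the solution
to the Yule-Walker system G_k phi = r_k where
  (G_k)_{ij} = rho(|i - j|), (r_k)_i = rho(i), i,j = 1..k.
Equivalently, Durbin-Levinson gives phi_{kk} iteratively:
  phi_{11} = rho(1)
  phi_{kk} = [rho(k) - sum_{j=1..k-1} phi_{k-1,j} rho(k-j)]
            / [1 - sum_{j=1..k-1} phi_{k-1,j} rho(j)],
  phi_{k,j} = phi_{k-1,j} - phi_{kk} phi_{k-1,k-j},  j = 1..k-1.
Step k = 1:
  phi_11 = rho(1) = 0.525.
Step k = 2:
  phi_22 = [rho(2) - phi_11 rho(1)] / [1 - phi_11 rho(1)] = [0.2482 - (0.525)(0.525)] / [1 - (0.525)(0.525)]
         = -0.027425 / 0.724375 = -0.0379.
Therefore phi_{22} = -0.0379.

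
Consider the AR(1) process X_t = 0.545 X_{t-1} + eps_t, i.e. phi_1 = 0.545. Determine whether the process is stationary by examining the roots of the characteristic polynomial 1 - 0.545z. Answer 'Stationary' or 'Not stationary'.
\text{Stationary}

The AR(p) characteristic polynomial is P(z) = 1 - 0.545z.
Stationarity requires all roots to lie outside the unit circle, i.e. |z| > 1 for every root.
This is linear in z: 1 + (-0.545) z = 0  =>  z = -1/(-0.545) = 1.834862,  |z| = 1.834862.
Moduli of all roots: 1.8349.
All moduli strictly greater than 1? Yes.
Verdict: Stationary.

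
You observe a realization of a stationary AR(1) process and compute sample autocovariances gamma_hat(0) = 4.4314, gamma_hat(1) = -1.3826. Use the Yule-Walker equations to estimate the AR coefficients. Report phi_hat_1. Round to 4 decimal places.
\hat\phi_{1} = -0.3120

The Yule-Walker equations for an AR(p) process read, in matrix form,
  Gamma_p phi = r_p,   with   (Gamma_p)_{ij} = gamma(|i - j|),
                       (r_p)_i = gamma(i),   i,j = 1..p.
Substitute the sample gammas (Toeplitz matrix and right-hand side of size 1):
  Gamma_p = [[4.4314]]
  r_p     = [-1.3826]
With p = 1 this is the single equation gamma(0) phi_1 = gamma(1):
  phi_hat_1 = gamma(1) / gamma(0) = -1.3826 / 4.4314 = -0.3120.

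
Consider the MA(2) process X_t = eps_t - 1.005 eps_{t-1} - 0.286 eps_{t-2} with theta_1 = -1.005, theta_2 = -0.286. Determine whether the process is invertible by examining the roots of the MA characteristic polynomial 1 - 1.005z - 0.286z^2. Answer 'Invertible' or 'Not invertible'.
\text{Not invertible}

The MA(q) characteristic polynomial is P(z) = 1 - 1.005z - 0.286z^2.
Invertibility requires all roots to lie outside the unit circle, i.e. |z| > 1 for every root.
Set 1 + (-1.005) z + (-0.286) z^2 = 0, i.e. a z^2 + b z + c = 0 with a = -0.286, b = -1.005, c = 1.
Discriminant D = b^2 - 4ac = (-1.005)^2 - 4*(-0.286)*1 = 1.010025 - (-1.144) = 2.154025.
D >= 0, so the roots are real: z = (-b +/- sqrt(D)) / (2a) = (1.005 +/- 1.46766) / (-0.572).
  z_1 = (1.005 + 1.46766) / (-0.572) = -4.3228,   |z_1| = 4.3228.
  z_2 = (1.005 - 1.46766) / (-0.572) = 0.8088,   |z_2| = 0.8088.
Moduli of all roots: 4.3228, 0.8088.
All moduli strictly greater than 1? No.
Verdict: Not invertible.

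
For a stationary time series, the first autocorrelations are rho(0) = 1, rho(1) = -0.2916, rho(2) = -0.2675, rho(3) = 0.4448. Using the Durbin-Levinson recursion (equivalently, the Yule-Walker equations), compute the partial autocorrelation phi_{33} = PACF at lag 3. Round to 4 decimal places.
\phi_{33} = 0.2880

The PACF at lag k is phi_{kk}, the last component of the solution
to the Yule-Walker system G_k phi = r_k where
  (G_k)_{ij} = rho(|i - j|), (r_k)_i = rho(i), i,j = 1..k.
Equivalently, Durbin-Levinson gives phi_{kk} iteratively:
  phi_{11} = rho(1)
  phi_{kk} = [rho(k) - sum_{j=1..k-1} phi_{k-1,j} rho(k-j)]
            / [1 - sum_{j=1..k-1} phi_{k-1,j} rho(j)],
  phi_{k,j} = phi_{k-1,j} - phi_{kk} phi_{k-1,k-j},  j = 1..k-1.
Step k = 1:
  phi_11 = rho(1) = -0.2916.
Step k = 2:
  phi_22 = [rho(2) - phi_11 rho(1)] / [1 - phi_11 rho(1)] = [-0.2675 - (-0.2916)(-0.2916)] / [1 - (-0.2916)(-0.2916)]
         = -0.35253056 / 0.91496944 = -0.385292.
  Update: phi_21 = phi_11 - phi_22 phi_11 = -0.2916 - (-0.385292)(-0.2916) = -0.403951.
Step k = 3:
  phi_33 = [rho(3) - phi_21 rho(2) - phi_22 rho(1)] / [1 - phi_21 rho(1) - phi_22 rho(2)]
    numerator   = 0.4448 - (-0.403951)(-0.2675) - (-0.385292)(-0.2916) = 0.22439186
    denominator = 1 - (-0.403951)(-0.2916) - (-0.385292)(-0.2675) = 0.77914218
  phi_33 = 0.22439186 / 0.77914218 = 0.288.
Therefore phi_{33} = 0.2880.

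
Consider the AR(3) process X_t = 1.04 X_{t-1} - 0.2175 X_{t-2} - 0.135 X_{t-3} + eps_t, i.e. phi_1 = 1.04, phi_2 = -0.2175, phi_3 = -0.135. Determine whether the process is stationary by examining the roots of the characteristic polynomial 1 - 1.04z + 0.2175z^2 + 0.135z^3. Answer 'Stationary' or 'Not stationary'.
\text{Stationary}

The AR(p) characteristic polynomial is P(z) = 1 - 1.04z + 0.2175z^2 + 0.135z^3.
Stationarity requires all roots to lie outside the unit circle, i.e. |z| > 1 for every root.
Degree 3: look for a simple real root z0 first, then factor out (1 - z/z0) and solve the remaining quadratic.
Testing z0 = -4: P(-4) = 1 + (-1.04)(-4) + (0.2175)(-4)^2 + (0.135)(-4)^3
  = 1 + (4.16) + (3.48) + (-8.64) = 0.  So z_0 = -4 is a root, |z_0| = 4.
Divide out the factor (1 + 0.25 z) = (1 - z/z0) (since 1/z0 = -0.25):
  P(z) = (1 + 0.25 z)(1 + (-1.29) z + (0.54) z^2)
  [check: z-coef -1.29 - (-0.25) = -1.04; z^2-coef 0.54 - (-0.25)(-1.29) = 0.2175; z^3-coef -(-0.25)(0.54) = 0.135.]
Remaining roots from the quadratic factor 1 + (-1.29) z + (0.54) z^2:
  Set 1 + (-1.29) z + (0.54) z^2 = 0, i.e. a z^2 + b z + c = 0 with a = 0.54, b = -1.29, c = 1.
  Discriminant D = b^2 - 4ac = (-1.29)^2 - 4*(0.54)*1 = 1.6641 - (2.16) = -0.4959.
  D < 0, so the roots are the complex-conjugate pair z = (-b +/- i sqrt(-D)) / (2a) = 1.1944 +/- 0.652i.
  For a conjugate pair |z|^2 = z * conj(z) = (product of roots) = c/a = 1/(0.54) = 1.851852, so |z| = sqrt(1.851852) = 1.3608 for both roots.
Moduli of all roots: 4.0000, 1.3608, 1.3608.
All moduli strictly greater than 1? Yes.
Verdict: Stationary.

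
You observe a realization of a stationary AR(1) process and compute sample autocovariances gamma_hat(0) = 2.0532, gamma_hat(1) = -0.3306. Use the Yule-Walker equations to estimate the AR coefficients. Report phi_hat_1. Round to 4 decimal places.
\hat\phi_{1} = -0.1610

The Yule-Walker equations for an AR(p) process read, in matrix form,
  Gamma_p phi = r_p,   with   (Gamma_p)_{ij} = gamma(|i - j|),
                       (r_p)_i = gamma(i),   i,j = 1..p.
Substitute the sample gammas (Toeplitz matrix and right-hand side of size 1):
  Gamma_p = [[2.0532]]
  r_p     = [-0.3306]
With p = 1 this is the single equation gamma(0) phi_1 = gamma(1):
  phi_hat_1 = gamma(1) / gamma(0) = -0.3306 / 2.0532 = -0.1610.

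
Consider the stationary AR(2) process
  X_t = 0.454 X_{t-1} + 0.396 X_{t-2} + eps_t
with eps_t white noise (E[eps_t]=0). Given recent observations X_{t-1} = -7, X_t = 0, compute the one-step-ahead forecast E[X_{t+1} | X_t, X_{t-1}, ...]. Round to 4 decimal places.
E[X_{t+1} \mid \mathcal F_t] = -2.7720

For an AR(p) model X_t = c + sum_i phi_i X_{t-i} + eps_t, the
one-step-ahead conditional mean is
  E[X_{t+1} | X_t, ...] = c + sum_i phi_i X_{t+1-i}.
Substitute known values:
  E[X_{t+1} | ...] = (0.454) * (0) + (0.396) * (-7)
                   = -2.7720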